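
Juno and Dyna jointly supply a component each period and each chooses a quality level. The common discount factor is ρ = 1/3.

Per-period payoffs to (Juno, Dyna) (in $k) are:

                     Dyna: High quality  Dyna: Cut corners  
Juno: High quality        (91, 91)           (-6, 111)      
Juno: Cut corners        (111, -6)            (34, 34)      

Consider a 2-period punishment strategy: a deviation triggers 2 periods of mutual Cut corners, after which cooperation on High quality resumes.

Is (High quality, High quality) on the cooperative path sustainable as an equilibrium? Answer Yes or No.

IC: ρ+…+ρ^2 ≥ (111−91)/(91−34) = 20/57.
At ρ = 1/3: partial sum = 0.4444 ≥ 0.3509. Cooperation sustainable.

Yes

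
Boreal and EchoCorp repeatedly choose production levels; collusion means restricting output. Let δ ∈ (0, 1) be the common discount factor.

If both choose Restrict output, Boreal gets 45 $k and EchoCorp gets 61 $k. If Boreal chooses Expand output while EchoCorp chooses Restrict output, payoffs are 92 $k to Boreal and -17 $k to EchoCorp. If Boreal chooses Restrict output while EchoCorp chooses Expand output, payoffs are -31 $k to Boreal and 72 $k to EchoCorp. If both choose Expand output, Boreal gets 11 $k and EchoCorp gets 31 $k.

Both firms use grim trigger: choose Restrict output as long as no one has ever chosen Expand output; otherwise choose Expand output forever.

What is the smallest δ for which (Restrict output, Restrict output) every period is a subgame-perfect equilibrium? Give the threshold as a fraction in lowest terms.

Boreal: cooperation gives 45 each period; deviation gives 92 once then 11 forever.
  45/(1−δ) ≥ 92 + 11δ/(1−δ) ⇒ δ ≥ 47/81.
EchoCorp: cooperation gives 61 each period; deviation gives 72 once then 31 forever.
  δ ≥ 11/41.
Both must hold, so the binding constraint is Boreal's: δ ≥ 47/81.

47/81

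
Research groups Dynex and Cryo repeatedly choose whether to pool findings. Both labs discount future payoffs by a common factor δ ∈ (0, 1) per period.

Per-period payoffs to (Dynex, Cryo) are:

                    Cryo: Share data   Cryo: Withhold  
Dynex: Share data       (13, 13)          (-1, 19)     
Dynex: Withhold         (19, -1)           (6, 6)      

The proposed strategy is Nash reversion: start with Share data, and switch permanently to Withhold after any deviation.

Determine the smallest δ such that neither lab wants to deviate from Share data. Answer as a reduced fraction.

6/13

Cooperation forever yields 13 each period: 13/(1−δ).
Deviating yields 19 once, then 6 forever: 19 + 6δ/(1−δ).
No profitable deviation requires 13/(1−δ) ≥ 19 + 6δ/(1−δ).
Multiplying by (1−δ): 13 ≥ 19(1−δ) + 6δ = 19 − 13δ.
So 13δ ≥ 6, i.e. δ ≥ 6/13.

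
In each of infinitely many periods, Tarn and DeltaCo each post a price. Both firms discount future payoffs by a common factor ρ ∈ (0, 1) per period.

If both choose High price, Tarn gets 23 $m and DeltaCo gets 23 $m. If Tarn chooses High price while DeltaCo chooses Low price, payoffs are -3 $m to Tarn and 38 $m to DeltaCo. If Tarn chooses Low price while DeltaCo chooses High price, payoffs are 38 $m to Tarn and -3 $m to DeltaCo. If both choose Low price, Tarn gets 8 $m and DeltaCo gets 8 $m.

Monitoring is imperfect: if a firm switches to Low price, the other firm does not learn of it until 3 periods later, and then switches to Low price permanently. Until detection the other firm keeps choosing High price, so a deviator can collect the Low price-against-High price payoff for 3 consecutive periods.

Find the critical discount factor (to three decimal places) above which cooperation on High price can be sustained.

Deviating for the 3 undetected periods gains 38−23 = 15 per period over cooperation, then loses 23−8 = 15 per period forever once punishment starts.
Gain: 15(1 + ρ + … + ρ^2); loss: 15·ρ^3/(1−ρ).
No profitable deviation ⇔ 15(1−ρ^3) ≤ 15·ρ^3, i.e. ρ^3 ≥ 15/(15+15) = 1/2.
Hence ρ ≥ (1/2)^(1/3) ≈ 0.794.

0.794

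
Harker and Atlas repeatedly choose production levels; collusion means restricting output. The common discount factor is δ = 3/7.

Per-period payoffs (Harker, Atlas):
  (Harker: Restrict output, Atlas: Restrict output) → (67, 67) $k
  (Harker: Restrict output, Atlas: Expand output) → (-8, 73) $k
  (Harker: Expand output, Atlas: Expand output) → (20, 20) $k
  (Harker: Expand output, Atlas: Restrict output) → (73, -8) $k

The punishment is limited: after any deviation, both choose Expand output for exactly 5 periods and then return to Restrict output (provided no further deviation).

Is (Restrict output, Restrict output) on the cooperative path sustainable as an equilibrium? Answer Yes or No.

A one-shot deviation gives 73 now, then 20 for 5 periods, then back to 67.
Gain from deviating: (73−67) today; loss: (67−20) in each of the next 5 periods.
No-deviation condition: (67−20)(δ+…+δ^5) ≥ 73−67, i.e. δ+…+δ^5 ≥ 6/47.
At δ = 3/7: δ+…+δ^5 = 0.7392 ≥ 0.1277.
So cooperation is sustainable.

Yes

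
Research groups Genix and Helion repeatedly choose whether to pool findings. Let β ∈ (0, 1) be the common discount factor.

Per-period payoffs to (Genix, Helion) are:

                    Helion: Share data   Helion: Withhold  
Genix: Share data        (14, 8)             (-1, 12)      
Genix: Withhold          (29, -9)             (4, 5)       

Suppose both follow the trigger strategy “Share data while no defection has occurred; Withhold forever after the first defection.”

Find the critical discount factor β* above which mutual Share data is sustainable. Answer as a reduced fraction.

3/5

For Genix: deviation gain 29−14 = 15, per-period punishment loss 14−4 = 10. IC gives β ≥ 15/25 = 3/5.
For Helion: gain 4, loss 3 per period, so β ≥ 4/7.
The tighter constraint is Genix's, so cooperation needs β ≥ 3/5.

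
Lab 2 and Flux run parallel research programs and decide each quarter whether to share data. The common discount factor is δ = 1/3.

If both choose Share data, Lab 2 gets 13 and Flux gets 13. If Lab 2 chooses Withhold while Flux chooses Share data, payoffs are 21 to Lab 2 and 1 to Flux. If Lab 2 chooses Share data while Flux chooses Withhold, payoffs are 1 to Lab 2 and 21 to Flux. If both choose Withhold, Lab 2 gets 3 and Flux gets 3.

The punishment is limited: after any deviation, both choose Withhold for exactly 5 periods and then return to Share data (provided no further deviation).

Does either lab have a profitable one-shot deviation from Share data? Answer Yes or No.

Yes

IC: δ+…+δ^5 ≥ (21−13)/(13−3) = 4/5.
At δ = 1/3: partial sum = 0.4979 < 0.8000. Cooperation not sustainable.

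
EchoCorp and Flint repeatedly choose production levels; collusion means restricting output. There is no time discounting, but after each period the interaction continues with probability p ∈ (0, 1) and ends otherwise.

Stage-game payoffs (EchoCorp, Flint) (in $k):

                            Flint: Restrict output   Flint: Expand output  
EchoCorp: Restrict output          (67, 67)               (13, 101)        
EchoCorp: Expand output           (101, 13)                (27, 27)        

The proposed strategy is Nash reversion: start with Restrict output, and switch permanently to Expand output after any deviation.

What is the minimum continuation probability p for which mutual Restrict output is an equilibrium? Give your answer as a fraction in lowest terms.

17/37

With no time discounting, the continuation probability p plays the role of the discount factor.
Grim-trigger IC: 67/(1−p) ≥ 101 + 27p/(1−p) ⇒ p ≥ (101−67)/(101−27) = 17/37.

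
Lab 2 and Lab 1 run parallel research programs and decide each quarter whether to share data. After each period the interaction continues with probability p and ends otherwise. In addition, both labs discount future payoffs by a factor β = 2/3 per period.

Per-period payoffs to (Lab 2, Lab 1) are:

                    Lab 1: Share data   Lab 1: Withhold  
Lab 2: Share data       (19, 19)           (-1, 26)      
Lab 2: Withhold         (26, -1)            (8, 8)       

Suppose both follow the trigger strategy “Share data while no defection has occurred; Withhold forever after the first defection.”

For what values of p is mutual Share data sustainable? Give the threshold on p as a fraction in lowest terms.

With continuation probability p and discount β, the effective per-period discount factor is βp.
Grim-trigger IC: βp ≥ (26−19)/(26−8) = 7/18.
So p ≥ (7/18)/(2/3) = 7/12.

7/12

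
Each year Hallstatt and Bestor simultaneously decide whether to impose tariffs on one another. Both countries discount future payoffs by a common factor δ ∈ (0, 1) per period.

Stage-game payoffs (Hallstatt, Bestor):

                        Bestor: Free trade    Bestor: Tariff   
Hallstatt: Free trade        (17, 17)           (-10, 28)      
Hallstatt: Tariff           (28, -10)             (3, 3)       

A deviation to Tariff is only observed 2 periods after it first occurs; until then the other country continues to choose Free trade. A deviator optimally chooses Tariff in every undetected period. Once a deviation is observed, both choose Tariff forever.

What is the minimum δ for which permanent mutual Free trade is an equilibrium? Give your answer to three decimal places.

0.663

A deviator earns 28 for 2 periods, then 3 forever; cooperating earns 17 forever. Multiplying the IC by (1−δ):
17 ≥ 28(1−δ^2) + 3δ^2, so 25·δ^2 ≥ 11 and δ^2 ≥ 11/25.
δ ≥ (11/25)^(1/2) ≈ 0.663.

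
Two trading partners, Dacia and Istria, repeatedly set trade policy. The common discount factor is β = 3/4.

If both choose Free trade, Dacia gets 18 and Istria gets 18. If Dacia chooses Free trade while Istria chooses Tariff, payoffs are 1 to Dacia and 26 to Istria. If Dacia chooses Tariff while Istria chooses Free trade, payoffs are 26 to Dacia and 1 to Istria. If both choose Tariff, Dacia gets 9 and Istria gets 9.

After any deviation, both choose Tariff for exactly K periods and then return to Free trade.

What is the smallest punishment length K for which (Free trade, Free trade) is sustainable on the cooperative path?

IC: β(1−β^K)/(1−β) ≥ (26−18)/(18−9) = 8/9.
With β = 3/4: need 1 − β^K ≥ 8/9·(1−3/4)/(3/4), i.e. β^K ≤ 0.7037.
Since (3/4)^1 = 0.7500 and (3/4)^2 = 0.5625, the smallest such K is 2.

2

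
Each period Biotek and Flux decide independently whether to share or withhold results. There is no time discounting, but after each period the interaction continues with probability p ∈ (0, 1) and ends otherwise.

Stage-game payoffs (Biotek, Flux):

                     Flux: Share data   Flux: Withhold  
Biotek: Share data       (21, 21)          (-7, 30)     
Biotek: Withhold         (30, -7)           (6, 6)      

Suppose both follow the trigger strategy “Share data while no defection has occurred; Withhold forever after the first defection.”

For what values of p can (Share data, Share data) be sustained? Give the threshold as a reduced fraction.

With no time discounting, the continuation probability p plays the role of the discount factor.
Grim-trigger IC: 21/(1−p) ≥ 30 + 6p/(1−p) ⇒ p ≥ (30−21)/(30−6) = 3/8.

3/8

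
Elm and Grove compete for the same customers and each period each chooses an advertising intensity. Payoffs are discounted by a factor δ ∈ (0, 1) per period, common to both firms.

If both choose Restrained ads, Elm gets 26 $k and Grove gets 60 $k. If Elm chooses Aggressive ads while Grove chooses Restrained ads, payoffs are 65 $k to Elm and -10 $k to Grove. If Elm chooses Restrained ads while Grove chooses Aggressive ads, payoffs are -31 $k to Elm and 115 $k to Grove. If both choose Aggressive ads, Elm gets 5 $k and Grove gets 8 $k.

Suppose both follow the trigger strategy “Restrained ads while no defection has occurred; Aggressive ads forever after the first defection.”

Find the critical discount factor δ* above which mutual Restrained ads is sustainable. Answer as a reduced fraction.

13/20

Elm: cooperation gives 26 each period; deviation gives 65 once then 5 forever.
  26/(1−δ) ≥ 65 + 5δ/(1−δ) ⇒ δ ≥ 39/60 = 13/20.
Grove: cooperation gives 60 each period; deviation gives 115 once then 8 forever.
  δ ≥ 55/107.
Both must hold, so the binding constraint is Elm's: δ ≥ 13/20.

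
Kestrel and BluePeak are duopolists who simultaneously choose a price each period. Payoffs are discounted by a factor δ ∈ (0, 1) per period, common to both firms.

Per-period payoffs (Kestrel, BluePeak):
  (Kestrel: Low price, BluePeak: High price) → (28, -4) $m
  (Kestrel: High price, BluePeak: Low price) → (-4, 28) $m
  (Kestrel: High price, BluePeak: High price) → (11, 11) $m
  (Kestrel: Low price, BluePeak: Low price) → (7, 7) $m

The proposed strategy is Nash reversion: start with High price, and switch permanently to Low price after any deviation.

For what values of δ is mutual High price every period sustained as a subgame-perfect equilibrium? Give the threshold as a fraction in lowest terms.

11/(1−δ) ≥ 28 + 7δ/(1−δ)
11 ≥ 28 − 21δ
δ ≥ 17/21.

17/21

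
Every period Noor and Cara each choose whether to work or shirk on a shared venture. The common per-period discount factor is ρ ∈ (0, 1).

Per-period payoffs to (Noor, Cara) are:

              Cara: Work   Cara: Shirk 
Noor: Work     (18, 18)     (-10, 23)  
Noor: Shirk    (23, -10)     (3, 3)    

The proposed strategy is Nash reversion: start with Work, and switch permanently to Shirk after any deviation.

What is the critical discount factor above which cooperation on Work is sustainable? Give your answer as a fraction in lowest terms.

1/4

One-period gain from deviating is 23 − 18 = 5. The loss is 18 − 3 = 15 in every subsequent period, with present value 15·ρ/(1−ρ).
Deviation is unprofitable when 15·ρ/(1−ρ) ≥ 5, i.e. ρ/(1−ρ) ≥ 1/3.
Equivalently ρ ≥ 5/(5+15) = 1/4.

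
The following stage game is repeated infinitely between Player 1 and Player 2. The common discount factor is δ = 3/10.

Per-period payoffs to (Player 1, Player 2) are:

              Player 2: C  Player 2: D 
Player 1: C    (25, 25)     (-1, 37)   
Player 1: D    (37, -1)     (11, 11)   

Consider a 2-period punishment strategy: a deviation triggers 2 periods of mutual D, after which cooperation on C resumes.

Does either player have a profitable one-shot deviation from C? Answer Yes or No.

IC: δ+…+δ^2 ≥ (37−25)/(25−11) = 6/7.
At δ = 3/10: partial sum = 0.3900 < 0.8571. Cooperation not sustainable.

Yes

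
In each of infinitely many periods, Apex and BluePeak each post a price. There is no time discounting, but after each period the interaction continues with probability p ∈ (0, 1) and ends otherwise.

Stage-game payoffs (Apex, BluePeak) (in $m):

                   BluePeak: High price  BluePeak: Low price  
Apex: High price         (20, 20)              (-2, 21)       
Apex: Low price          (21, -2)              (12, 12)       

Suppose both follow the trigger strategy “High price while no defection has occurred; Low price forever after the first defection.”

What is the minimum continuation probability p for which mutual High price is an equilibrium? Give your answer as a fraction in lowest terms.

1/9

Expected cooperation value is 20 + p·20 + p²·20 + … = 20/(1−p); deviation gives 21 + p·12/(1−p).
20 ≥ 21(1−p) + 12p ⇒ 9p ≥ 1 ⇒ p ≥ 1/9.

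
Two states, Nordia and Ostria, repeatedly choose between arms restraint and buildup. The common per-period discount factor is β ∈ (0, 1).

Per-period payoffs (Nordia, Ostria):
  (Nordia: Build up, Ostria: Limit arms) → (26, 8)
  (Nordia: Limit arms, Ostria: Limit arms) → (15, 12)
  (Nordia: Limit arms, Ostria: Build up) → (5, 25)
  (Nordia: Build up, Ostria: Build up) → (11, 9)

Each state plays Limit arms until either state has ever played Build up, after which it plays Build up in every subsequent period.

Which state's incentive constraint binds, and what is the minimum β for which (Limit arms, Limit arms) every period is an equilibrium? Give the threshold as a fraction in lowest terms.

Nordia: cooperation gives 15 each period; deviation gives 26 once then 11 forever.
  15/(1−β) ≥ 26 + 11β/(1−β) ⇒ β ≥ 11/15.
Ostria: cooperation gives 12 each period; deviation gives 25 once then 9 forever.
  β ≥ 13/16.
Both must hold, so the binding constraint is Ostria's: β ≥ 13/16.

Ostria; β ≥ 13/16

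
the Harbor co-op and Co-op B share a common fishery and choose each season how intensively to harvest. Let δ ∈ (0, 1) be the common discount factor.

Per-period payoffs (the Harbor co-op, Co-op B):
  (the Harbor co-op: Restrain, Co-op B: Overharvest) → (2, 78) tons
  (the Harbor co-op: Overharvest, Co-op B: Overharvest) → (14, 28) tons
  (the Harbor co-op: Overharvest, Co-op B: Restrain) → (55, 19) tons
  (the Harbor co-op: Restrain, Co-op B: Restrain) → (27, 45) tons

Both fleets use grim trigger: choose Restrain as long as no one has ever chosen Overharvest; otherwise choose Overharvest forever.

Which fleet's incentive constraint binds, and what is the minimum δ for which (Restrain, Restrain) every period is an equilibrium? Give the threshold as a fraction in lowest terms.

the Harbor co-op; δ ≥ 28/41

the Harbor co-op's threshold: (55−27)/(55−14) = 28/41.
Co-op B's threshold: (78−45)/(78−28) = 33/50.
28/41 > 33/50, so the Harbor co-op binds and δ* = 28/41.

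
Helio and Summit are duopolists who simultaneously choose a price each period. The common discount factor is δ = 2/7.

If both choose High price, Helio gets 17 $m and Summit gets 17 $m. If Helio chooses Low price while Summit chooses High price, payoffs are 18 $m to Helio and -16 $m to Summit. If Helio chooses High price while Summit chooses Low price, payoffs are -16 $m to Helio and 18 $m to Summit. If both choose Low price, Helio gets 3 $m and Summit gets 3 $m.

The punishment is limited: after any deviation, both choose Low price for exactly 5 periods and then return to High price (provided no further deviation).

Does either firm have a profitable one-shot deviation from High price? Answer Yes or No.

Comparing payoff streams over the 6 periods until play realigns: cooperate → 17(1+δ+…+δ^5); deviate → 18 + 3(δ+…+δ^5).
Cooperation is sustained iff (17−3)(δ+…+δ^5) ≥ 18−17.
δ+…+δ^5 = 2/7·(1−(2/7)^5)/(1−2/7) = 0.3992, and (18−17)/(17−3) = 0.0714.
0.3992 ≥ 0.0714, so cooperation is sustainable.

No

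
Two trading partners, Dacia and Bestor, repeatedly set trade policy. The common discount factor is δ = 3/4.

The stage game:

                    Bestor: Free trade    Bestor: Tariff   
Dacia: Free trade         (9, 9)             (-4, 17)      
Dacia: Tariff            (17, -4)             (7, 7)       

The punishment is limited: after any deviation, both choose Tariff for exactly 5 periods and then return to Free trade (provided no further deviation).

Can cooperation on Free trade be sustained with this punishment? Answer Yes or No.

No

A one-shot deviation gives 17 now, then 7 for 5 periods, then back to 9.
Gain from deviating: (17−9) today; loss: (9−7) in each of the next 5 periods.
No-deviation condition: (9−7)(δ+…+δ^5) ≥ 17−9, i.e. δ+…+δ^5 ≥ 4.
At δ = 3/4: δ+…+δ^5 = 2.2881 < 4.0000.
So cooperation is not sustainable.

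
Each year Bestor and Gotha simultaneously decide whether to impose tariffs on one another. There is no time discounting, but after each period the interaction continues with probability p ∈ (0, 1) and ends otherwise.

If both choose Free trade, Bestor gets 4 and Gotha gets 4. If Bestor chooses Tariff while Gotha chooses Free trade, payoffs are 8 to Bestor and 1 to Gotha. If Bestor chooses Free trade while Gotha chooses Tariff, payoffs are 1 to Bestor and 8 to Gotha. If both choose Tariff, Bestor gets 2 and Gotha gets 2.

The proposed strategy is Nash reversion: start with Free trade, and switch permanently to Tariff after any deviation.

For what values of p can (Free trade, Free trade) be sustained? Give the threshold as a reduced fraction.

With no time discounting, the continuation probability p plays the role of the discount factor.
Grim-trigger IC: 4/(1−p) ≥ 8 + 2p/(1−p) ⇒ p ≥ (8−4)/(8−2) = 2/3.

2/3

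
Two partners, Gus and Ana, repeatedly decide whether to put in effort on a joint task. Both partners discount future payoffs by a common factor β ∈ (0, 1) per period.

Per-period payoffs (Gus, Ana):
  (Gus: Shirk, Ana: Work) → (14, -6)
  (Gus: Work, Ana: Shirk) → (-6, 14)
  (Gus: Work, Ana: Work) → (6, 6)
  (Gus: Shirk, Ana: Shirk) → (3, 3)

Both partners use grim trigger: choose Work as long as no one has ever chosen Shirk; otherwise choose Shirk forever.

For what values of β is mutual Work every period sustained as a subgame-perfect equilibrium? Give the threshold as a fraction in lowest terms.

8/11

6/(1−β) ≥ 14 + 3β/(1−β)
6 ≥ 14 − 11β
β ≥ 8/11.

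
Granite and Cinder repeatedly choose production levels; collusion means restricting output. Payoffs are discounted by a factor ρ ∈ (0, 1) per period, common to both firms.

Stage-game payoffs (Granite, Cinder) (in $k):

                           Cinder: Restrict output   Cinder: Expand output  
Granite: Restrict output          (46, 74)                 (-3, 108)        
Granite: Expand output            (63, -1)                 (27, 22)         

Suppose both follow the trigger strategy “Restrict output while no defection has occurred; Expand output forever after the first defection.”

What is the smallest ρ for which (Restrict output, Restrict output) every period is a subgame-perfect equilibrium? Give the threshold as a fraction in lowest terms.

Granite: cooperation gives 46 each period; deviation gives 63 once then 27 forever.
  46/(1−ρ) ≥ 63 + 27ρ/(1−ρ) ⇒ ρ ≥ 17/36.
Cinder: cooperation gives 74 each period; deviation gives 108 once then 22 forever.
  ρ ≥ 34/86 = 17/43.
Both must hold, so the binding constraint is Granite's: ρ ≥ 17/36.

17/36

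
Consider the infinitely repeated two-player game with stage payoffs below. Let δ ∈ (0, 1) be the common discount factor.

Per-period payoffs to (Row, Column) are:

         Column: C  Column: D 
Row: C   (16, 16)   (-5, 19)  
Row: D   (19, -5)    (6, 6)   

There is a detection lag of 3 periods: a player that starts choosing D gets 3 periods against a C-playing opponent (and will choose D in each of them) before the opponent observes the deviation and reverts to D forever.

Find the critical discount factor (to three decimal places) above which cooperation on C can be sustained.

0.613

A deviator earns 19 for 3 periods, then 6 forever; cooperating earns 16 forever. Multiplying the IC by (1−δ):
16 ≥ 19(1−δ^3) + 6δ^3, so 13·δ^3 ≥ 3 and δ^3 ≥ 3/13.
δ ≥ (3/13)^(1/3) ≈ 0.613.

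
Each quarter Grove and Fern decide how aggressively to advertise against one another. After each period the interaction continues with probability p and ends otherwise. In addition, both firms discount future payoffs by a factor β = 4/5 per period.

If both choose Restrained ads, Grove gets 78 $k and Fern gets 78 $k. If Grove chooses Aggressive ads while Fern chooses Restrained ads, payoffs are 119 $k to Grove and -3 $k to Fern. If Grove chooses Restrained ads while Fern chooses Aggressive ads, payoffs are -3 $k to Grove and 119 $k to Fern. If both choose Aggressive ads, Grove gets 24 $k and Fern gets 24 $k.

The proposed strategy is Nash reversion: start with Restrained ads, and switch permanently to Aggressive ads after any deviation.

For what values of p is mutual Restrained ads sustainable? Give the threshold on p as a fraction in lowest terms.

41/76

With continuation probability p and discount β, the effective per-period discount factor is βp.
Grim-trigger IC: βp ≥ (119−78)/(119−24) = 41/95.
So p ≥ (41/95)/(4/5) = 41/76.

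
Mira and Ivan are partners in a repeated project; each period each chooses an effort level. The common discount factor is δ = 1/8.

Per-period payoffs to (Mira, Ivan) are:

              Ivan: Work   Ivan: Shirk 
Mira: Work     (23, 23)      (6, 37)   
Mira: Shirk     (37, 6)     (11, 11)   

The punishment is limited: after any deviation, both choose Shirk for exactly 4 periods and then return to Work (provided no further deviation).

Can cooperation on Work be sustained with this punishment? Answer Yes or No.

IC: δ+…+δ^4 ≥ (37−23)/(23−11) = 7/6.
At δ = 1/8: partial sum = 0.1428 < 1.1667. Cooperation not sustainable.

No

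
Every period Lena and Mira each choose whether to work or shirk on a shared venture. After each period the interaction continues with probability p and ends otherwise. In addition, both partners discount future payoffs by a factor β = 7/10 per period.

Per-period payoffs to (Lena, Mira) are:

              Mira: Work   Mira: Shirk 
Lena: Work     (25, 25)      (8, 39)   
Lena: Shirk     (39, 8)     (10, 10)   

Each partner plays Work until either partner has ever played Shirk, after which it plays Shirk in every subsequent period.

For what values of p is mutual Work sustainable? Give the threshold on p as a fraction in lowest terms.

Expected continuation weight on next period's payoff is β·p = 7/10·p, which plays the role of the discount factor.
Cooperation requires 7/10·p ≥ (39−25)/(39−10) = 14/29, hence p ≥ 20/29.

20/29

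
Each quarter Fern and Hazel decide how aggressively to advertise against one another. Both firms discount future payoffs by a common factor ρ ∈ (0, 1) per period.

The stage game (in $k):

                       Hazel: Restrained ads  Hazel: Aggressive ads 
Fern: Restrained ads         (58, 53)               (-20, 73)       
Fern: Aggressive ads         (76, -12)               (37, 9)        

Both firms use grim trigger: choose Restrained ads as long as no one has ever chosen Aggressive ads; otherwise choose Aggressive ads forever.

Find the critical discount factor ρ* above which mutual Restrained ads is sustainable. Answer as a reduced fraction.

Fern's threshold: (76−58)/(76−37) = 6/13.
Hazel's threshold: (73−53)/(73−9) = 5/16.
6/13 > 5/16, so Fern binds and ρ* = 6/13.

6/13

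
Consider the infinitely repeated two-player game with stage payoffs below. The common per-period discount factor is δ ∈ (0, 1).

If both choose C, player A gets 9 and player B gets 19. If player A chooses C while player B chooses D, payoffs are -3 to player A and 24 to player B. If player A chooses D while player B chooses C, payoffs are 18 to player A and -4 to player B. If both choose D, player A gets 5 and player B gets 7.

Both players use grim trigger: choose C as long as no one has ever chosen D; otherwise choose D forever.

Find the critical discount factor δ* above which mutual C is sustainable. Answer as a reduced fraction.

For player A: deviation gain 18−9 = 9, per-period punishment loss 9−5 = 4. IC gives δ ≥ 9/13.
For player B: gain 5, loss 12 per period, so δ ≥ 5/17.
The tighter constraint is player A's, so cooperation needs δ ≥ 9/13.

9/13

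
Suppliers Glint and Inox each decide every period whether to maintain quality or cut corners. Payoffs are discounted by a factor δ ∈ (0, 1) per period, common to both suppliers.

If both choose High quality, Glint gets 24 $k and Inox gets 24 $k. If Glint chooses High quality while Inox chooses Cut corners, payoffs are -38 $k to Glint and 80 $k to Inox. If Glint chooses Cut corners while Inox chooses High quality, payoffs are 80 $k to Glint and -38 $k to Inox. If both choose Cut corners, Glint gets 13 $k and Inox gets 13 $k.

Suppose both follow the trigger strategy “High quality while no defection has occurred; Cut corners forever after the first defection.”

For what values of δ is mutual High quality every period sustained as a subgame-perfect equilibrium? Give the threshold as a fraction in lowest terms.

Cooperation forever yields 24 each period: 24/(1−δ).
Deviating yields 80 once, then 13 forever: 80 + 13δ/(1−δ).
No profitable deviation requires 24/(1−δ) ≥ 80 + 13δ/(1−δ).
Multiplying by (1−δ): 24 ≥ 80(1−δ) + 13δ = 80 − 67δ.
So 67δ ≥ 56, i.e. δ ≥ 56/67.

56/67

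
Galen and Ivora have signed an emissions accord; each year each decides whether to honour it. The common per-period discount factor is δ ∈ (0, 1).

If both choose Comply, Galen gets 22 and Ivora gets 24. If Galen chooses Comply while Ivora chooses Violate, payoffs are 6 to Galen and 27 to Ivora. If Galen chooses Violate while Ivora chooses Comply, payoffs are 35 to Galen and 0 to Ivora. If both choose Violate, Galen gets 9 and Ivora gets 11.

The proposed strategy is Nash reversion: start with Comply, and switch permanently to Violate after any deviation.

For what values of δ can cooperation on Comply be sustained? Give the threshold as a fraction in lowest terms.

1/2

For Galen: deviation gain 35−22 = 13, per-period punishment loss 22−9 = 13. IC gives δ ≥ 13/26 = 1/2.
For Ivora: gain 3, loss 13 per period, so δ ≥ 3/16.
The tighter constraint is Galen's, so cooperation needs δ ≥ 1/2.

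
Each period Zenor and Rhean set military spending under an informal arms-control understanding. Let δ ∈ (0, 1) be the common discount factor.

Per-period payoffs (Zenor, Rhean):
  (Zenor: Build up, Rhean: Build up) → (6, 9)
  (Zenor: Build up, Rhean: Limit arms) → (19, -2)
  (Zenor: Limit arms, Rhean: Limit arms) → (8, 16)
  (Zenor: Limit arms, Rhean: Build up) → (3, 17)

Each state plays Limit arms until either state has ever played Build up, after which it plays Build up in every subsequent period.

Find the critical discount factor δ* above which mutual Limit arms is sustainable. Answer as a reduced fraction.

Zenor's threshold: (19−8)/(19−6) = 11/13.
Rhean's threshold: (17−16)/(17−9) = 1/8.
11/13 > 1/8, so Zenor binds and δ* = 11/13.

11/13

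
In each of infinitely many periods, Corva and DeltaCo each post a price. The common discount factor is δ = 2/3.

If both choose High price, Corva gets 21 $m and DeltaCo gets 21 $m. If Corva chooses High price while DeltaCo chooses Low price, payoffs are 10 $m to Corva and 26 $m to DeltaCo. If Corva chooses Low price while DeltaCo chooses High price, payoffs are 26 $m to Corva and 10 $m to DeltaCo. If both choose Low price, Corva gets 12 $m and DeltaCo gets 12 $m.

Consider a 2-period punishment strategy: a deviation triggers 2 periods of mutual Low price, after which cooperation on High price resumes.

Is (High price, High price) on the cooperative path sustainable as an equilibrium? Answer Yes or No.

A one-shot deviation gives 26 now, then 12 for 2 periods, then back to 21.
Gain from deviating: (26−21) today; loss: (21−12) in each of the next 2 periods.
No-deviation condition: (21−12)(δ+…+δ^2) ≥ 26−21, i.e. δ+…+δ^2 ≥ 5/9.
At δ = 2/3: δ+…+δ^2 = 1.1111 ≥ 0.5556.
So cooperation is sustainable.

Yes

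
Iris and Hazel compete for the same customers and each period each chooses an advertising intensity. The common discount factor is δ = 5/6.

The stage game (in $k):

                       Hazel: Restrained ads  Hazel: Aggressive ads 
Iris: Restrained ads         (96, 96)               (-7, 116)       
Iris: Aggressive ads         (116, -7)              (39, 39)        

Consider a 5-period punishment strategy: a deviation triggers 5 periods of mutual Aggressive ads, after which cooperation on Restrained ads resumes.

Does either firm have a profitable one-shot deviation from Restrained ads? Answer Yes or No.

IC: δ+…+δ^5 ≥ (116−96)/(96−39) = 20/57.
At δ = 5/6: partial sum = 2.9906 ≥ 0.3509. Cooperation sustainable.

No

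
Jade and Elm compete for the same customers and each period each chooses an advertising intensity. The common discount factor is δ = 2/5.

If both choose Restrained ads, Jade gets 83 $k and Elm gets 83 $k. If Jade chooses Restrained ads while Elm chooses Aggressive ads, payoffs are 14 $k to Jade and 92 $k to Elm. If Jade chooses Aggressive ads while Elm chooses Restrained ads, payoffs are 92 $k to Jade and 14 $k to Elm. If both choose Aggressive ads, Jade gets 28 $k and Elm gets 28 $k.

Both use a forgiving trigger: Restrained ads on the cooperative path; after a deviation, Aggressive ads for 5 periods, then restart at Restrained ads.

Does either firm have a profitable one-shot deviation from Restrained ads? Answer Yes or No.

A one-shot deviation gives 92 now, then 28 for 5 periods, then back to 83.
Gain from deviating: (92−83) today; loss: (83−28) in each of the next 5 periods.
No-deviation condition: (83−28)(δ+…+δ^5) ≥ 92−83, i.e. δ+…+δ^5 ≥ 9/55.
At δ = 2/5: δ+…+δ^5 = 0.6598 ≥ 0.1636.
So cooperation is sustainable.

No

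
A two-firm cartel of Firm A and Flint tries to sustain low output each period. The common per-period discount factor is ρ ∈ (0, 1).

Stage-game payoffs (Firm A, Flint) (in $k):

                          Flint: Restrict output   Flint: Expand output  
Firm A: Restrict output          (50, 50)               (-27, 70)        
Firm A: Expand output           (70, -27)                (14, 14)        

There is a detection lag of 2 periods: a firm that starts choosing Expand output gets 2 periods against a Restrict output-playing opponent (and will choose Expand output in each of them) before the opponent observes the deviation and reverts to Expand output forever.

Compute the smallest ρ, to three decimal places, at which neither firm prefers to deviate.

A deviator earns 70 for 2 periods, then 14 forever; cooperating earns 50 forever. Multiplying the IC by (1−ρ):
50 ≥ 70(1−ρ^2) + 14ρ^2, so 56·ρ^2 ≥ 20 and ρ^2 ≥ 5/14.
ρ ≥ (5/14)^(1/2) ≈ 0.598.

0.598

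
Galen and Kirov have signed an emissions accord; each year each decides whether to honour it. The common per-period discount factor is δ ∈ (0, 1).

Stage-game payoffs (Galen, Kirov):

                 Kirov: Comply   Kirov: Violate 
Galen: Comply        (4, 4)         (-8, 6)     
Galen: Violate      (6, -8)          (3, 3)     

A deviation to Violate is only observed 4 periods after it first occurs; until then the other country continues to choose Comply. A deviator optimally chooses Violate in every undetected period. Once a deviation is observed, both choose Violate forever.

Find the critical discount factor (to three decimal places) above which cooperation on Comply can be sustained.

0.904

A deviator earns 6 for 4 periods, then 3 forever; cooperating earns 4 forever. Multiplying the IC by (1−δ):
4 ≥ 6(1−δ^4) + 3δ^4, so 3·δ^4 ≥ 2 and δ^4 ≥ 2/3.
δ ≥ (2/3)^(1/4) ≈ 0.904.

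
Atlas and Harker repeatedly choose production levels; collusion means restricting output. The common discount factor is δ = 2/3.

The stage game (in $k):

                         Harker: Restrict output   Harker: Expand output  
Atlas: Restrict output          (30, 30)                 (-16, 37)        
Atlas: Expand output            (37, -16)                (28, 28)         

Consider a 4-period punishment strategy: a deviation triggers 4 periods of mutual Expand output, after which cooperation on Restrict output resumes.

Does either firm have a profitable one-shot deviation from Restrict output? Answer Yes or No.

A one-shot deviation gives 37 now, then 28 for 4 periods, then back to 30.
Gain from deviating: (37−30) today; loss: (30−28) in each of the next 4 periods.
No-deviation condition: (30−28)(δ+…+δ^4) ≥ 37−30, i.e. δ+…+δ^4 ≥ 7/2.
At δ = 2/3: δ+…+δ^4 = 1.6049 < 3.5000.
So cooperation is not sustainable.

Yes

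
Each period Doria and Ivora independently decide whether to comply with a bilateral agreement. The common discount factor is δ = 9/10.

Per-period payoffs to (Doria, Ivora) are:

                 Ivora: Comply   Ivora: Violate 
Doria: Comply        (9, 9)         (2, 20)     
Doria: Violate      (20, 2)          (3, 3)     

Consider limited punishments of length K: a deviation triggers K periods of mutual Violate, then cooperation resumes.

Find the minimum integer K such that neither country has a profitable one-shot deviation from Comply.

3

IC: δ(1−δ^K)/(1−δ) ≥ (20−9)/(9−3) = 11/6.
With δ = 9/10: need 1 − δ^K ≥ 11/6·(1−9/10)/(9/10), i.e. δ^K ≤ 0.7963.
Since (9/10)^2 = 0.8100 and (9/10)^3 = 0.7290, the smallest such K is 3.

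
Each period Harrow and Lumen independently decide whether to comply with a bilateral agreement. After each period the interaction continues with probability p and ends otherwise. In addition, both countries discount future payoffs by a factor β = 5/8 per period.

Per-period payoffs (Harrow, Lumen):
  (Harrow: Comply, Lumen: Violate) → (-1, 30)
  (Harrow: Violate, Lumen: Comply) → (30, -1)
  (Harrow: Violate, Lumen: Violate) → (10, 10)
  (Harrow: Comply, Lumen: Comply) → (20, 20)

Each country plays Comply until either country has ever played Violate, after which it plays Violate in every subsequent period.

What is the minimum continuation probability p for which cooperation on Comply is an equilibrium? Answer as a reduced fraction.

4/5

Expected continuation weight on next period's payoff is β·p = 5/8·p, which plays the role of the discount factor.
Cooperation requires 5/8·p ≥ (30−20)/(30−10) = 1/2, hence p ≥ 4/5.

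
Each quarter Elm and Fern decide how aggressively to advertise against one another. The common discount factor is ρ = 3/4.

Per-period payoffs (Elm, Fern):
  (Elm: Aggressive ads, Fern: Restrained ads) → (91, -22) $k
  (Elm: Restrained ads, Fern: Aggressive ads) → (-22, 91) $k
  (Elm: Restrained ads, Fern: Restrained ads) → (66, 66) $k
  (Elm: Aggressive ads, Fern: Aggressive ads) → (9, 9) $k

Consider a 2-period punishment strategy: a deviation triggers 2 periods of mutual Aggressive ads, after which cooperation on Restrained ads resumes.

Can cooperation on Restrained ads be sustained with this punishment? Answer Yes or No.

Yes

IC: ρ+…+ρ^2 ≥ (91−66)/(66−9) = 25/57.
At ρ = 3/4: partial sum = 1.3125 ≥ 0.4386. Cooperation sustainable.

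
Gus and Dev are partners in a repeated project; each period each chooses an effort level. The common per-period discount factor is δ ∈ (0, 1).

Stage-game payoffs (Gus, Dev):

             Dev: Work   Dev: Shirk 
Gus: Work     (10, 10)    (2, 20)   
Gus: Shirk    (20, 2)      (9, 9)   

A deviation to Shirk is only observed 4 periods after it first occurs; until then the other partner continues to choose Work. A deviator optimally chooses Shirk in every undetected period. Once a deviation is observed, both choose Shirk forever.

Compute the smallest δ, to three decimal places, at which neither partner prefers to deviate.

0.976

Deviating for the 4 undetected periods gains 20−10 = 10 per period over cooperation, then loses 10−9 = 1 per period forever once punishment starts.
Gain: 10(1 + δ + … + δ^3); loss: 1·δ^4/(1−δ).
No profitable deviation ⇔ 10(1−δ^4) ≤ 1·δ^4, i.e. δ^4 ≥ 10/(10+1) = 10/11.
Hence δ ≥ (10/11)^(1/4) ≈ 0.976.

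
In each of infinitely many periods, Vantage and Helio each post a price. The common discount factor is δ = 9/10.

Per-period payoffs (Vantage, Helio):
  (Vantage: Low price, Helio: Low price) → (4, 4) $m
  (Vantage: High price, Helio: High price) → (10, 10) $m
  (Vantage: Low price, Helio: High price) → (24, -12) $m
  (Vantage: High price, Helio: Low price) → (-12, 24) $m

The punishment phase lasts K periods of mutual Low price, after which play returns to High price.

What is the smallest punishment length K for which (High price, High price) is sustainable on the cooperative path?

No profitable deviation requires (10−4)(δ+…+δ^K) ≥ 24−10, i.e. δ+…+δ^K ≥ 7/3 ≈ 2.3333.
With δ = 9/10, the partial sums are K=1: 0.9000, K=2: 1.7100, K=3: 2.4390.
K = 3 is the first length at which the sum reaches 2.3333.

3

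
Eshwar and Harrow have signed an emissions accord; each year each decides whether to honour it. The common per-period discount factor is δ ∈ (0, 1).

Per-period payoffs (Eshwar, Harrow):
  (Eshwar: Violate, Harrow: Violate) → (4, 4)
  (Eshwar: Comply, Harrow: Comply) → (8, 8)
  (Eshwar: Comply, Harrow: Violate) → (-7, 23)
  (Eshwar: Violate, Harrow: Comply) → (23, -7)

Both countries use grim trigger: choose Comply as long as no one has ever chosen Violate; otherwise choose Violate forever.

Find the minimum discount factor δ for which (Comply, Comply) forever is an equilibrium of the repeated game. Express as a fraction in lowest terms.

Under grim trigger the critical discount factor is (T−C)/(T−P) with T = 23, C = 8, P = 4.
δ* = (23−8)/(23−4) = 15/19.

15/19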